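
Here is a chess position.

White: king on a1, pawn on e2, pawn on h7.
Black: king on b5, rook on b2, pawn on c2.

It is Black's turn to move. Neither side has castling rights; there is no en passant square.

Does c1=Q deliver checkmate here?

yes

After c1=Q: white king on a1; in check: yes, from the black queen on c1.
King squares — b1: attacked by Qc1; a2: attacked by Rb2; b2: attacked by Qc1.
White has no legal moves → checkmate.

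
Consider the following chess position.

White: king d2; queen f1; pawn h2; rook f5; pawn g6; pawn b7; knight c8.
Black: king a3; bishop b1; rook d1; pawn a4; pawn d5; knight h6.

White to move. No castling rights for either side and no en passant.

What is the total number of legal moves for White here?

5

White to move; king on d2.
In check: yes, from the black rook on d1.
Legal moves: Ke3, Kc3, Ke2, Kxd1, Qxd1.
Count: 5.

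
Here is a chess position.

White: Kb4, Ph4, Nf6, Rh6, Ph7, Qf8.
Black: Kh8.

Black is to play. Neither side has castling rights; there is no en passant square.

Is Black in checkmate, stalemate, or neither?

Black to move; black king on h8.
In check: yes, from the white queen on f8.
King squares — g7: attacked by Qf8; h7: attacked by Nf6; g8: attacked by Nf6.
Legal moves for Black: none.
In check with no legal moves → checkmate.

checkmate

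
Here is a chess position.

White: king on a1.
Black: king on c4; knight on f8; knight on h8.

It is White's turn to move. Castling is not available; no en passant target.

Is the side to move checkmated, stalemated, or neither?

White to move; white king on a1.
In check: no.
Legal moves for White: Kb2, Ka2, Kb1.
White has 3 legal moves and is not in check → neither.

neither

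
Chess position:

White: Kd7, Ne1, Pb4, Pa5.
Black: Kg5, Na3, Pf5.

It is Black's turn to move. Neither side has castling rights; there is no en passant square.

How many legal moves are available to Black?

12

Black to move; king on g5.
In check: no.
Legal moves: Kh6, Kg6, Kf6, Kh5, Kh4, Kg4, Kf4, Nb5, Nc4, Nc2, Nb1, f4.
Count: 12.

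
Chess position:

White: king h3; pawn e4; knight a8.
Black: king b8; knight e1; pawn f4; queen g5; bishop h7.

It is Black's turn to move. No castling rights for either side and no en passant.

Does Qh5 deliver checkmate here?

After Qh5: white king on h3; in check: yes, from the black queen on h5.
King squares — g2: attacked by Ne1; h2: attacked by Qh5; g3: attacked by Pf4; g4: attacked by Qh5; h4: attacked by Qh5.
White has no legal moves → checkmate.

yes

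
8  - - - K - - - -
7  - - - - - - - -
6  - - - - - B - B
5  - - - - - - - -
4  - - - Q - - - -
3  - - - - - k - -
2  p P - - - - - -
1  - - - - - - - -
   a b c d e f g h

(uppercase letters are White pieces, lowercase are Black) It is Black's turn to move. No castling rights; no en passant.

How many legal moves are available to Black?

7

Black to move; king on f3.
In check: no.
Legal moves: Kg3, Kg2, Ke2, a1=Q, a1=R, a1=B, a1=N.
Count: 7.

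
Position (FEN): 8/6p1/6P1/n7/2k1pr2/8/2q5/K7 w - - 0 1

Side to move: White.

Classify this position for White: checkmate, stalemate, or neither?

stalemate

White to move; white king on a1.
In check: no.
King squares — b1: attacked by Qc2; a2: attacked by Qc2; b2: attacked by Qc2.
Legal moves for White: none.
Not in check and no legal moves → stalemate.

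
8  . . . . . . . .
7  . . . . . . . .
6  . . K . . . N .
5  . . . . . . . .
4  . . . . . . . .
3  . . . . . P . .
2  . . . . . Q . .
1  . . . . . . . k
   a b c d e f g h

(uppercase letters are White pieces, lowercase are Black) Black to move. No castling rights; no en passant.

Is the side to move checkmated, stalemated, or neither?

Black to move; black king on h1.
In check: no.
King squares — g1: attacked by Qf2; g2: attacked by Qf2; h2: attacked by Qf2.
Legal moves for Black: none.
Not in check and no legal moves → stalemate.

stalemate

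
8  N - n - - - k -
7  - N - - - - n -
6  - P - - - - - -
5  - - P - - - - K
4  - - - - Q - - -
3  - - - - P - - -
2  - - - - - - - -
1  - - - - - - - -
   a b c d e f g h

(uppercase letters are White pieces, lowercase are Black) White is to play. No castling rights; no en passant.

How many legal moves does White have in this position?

White to move; king on h5.
In check: yes, from the black knight on g7.
Legal moves: Kh6, Kg6, Kg5, Kh4, Kg4.
Count: 5.

5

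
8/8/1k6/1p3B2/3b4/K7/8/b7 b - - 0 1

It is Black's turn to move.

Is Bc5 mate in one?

After Bc5: white king on a3; in check: yes, from the black bishop on c5.
White has 2 legal replies: Kb3, Ka2.
In check but a legal move exists → not checkmate.

no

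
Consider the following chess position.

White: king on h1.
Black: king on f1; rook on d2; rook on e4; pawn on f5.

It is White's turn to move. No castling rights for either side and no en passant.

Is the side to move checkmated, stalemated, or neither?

stalemate

White to move; white king on h1.
In check: no.
King squares — g1: attacked by Kf1; g2: attacked by Kf1; h2: attacked by Rd2.
Legal moves for White: none.
Not in check and no legal moves → stalemate.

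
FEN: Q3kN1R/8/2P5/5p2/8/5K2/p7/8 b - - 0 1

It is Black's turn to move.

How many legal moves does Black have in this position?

Black to move; king on e8.
In check: yes, from the white queen on a8.
Legal moves: Kf7, Ke7.
Count: 2.

2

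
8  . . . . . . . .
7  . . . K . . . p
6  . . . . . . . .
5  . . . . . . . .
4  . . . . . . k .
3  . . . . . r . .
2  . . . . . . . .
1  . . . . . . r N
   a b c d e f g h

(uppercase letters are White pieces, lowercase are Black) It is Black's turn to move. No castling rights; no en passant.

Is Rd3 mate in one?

no

After Rd3: white king on d7; in check: yes, from the black rook on d3.
White has 6 legal replies: Ke8, Kc8, Ke7, Kc7, Ke6, Kc6.
In check but a legal move exists → not checkmate.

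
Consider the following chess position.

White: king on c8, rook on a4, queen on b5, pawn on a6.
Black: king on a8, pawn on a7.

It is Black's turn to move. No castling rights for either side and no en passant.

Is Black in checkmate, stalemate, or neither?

Black to move; black king on a8.
In check: no.
King squares — a7: own pawn; b7: attacked by Qb5; b8: attacked by Qb5.
Legal moves for Black: none.
Not in check and no legal moves → stalemate.

stalemate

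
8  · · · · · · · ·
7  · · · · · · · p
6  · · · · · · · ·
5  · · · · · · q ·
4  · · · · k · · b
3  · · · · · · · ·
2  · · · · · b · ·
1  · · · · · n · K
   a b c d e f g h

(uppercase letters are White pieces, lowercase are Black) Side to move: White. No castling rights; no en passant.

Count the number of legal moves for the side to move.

White to move; king on h1.
In check: no.
Legal moves: none.
Count: 0.

0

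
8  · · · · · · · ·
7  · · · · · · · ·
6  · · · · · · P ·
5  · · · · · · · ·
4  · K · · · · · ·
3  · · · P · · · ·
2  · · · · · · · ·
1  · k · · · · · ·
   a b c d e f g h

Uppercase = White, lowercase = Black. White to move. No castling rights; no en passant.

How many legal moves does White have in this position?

White to move; king on b4.
In check: no.
Legal moves: Kc5, Kb5, Ka5, Kc4, Ka4, Kc3, Kb3, Ka3, g7, d4.
Count: 10.

10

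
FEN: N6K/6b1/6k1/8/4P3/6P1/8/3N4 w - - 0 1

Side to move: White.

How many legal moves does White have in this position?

1

White to move; king on h8.
In check: yes, from the black bishop on g7.
Legal moves: Kg8.
Count: 1.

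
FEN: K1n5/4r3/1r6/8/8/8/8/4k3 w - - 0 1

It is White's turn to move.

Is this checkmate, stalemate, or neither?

White to move; white king on a8.
In check: no.
King squares — a7: attacked by Re7; b7: attacked by Rb6; b8: attacked by Rb6.
Legal moves for White: none.
Not in check and no legal moves → stalemate.

stalemate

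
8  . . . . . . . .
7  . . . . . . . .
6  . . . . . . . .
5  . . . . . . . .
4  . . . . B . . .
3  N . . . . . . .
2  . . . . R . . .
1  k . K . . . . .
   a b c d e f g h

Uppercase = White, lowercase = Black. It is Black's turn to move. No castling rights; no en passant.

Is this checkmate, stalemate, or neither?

Black to move; black king on a1.
In check: no.
King squares — b1: attacked by Kc1; a2: attacked by Re2; b2: attacked by Kc1.
Legal moves for Black: none.
Not in check and no legal moves → stalemate.

stalemate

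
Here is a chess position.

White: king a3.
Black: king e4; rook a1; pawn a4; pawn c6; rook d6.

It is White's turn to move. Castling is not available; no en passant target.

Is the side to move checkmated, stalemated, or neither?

White to move; white king on a3.
In check: yes, from the black rook on a1.
King squares — a2: attacked by Ra1; b2: available; b3: attacked by Pa4; a4: attacked by Ra1; b4: available.
Legal moves for White: Kb4, Kb2.
White is in check but has 2 legal moves → neither.

neither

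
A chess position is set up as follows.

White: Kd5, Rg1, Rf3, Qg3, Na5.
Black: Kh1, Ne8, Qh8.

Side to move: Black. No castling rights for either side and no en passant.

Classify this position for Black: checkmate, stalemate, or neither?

checkmate

Black to move; black king on h1.
In check: yes, from the white rook on g1.
King squares — g1: attacked by Qg3; g2: attacked by Rg1; h2: attacked by Qg3.
Legal moves for Black: none.
In check with no legal moves → checkmate.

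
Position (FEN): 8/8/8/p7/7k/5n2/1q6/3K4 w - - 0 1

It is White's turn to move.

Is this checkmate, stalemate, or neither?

White to move; white king on d1.
In check: no.
King squares — c1: attacked by Qb2; e1: attacked by Nf3; c2: attacked by Qb2; d2: attacked by Qb2; e2: attacked by Qb2.
Legal moves for White: none.
Not in check and no legal moves → stalemate.

stalemate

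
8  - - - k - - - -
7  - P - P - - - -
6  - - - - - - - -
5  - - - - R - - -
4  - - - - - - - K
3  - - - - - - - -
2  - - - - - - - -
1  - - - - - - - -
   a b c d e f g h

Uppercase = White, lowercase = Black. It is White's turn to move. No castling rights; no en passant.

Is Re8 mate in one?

no

After Re8: black king on d8; in check: yes, from the white rook on e8.
Black has 2 legal replies: Kxd7, Kc7.
In check but a legal move exists → not checkmate.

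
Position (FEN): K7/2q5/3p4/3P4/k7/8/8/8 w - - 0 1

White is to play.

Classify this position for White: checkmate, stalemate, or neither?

stalemate

White to move; white king on a8.
In check: no.
King squares — a7: attacked by Qc7; b7: attacked by Qc7; b8: attacked by Qc7.
Legal moves for White: none.
Not in check and no legal moves → stalemate.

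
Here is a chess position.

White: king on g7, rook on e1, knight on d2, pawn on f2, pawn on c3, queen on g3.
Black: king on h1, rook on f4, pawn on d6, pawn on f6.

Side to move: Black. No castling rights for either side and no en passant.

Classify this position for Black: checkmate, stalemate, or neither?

Black to move; black king on h1.
In check: yes, from the white rook on e1.
King squares — g1: attacked by Re1; g2: attacked by Qg3; h2: attacked by Qg3.
Legal moves for Black: none.
In check with no legal moves → checkmate.

checkmate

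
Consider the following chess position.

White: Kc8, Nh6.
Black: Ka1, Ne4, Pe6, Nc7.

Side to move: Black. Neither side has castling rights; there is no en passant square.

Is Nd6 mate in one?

no

After Nd6: white king on c8; in check: yes, from the black knight on d6.
White has 4 legal replies: Kd8, Kb8, Kd7, Kxc7.
In check but a legal move exists → not checkmate.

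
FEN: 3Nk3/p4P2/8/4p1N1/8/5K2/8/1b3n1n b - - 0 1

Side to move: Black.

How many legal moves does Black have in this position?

4

Black to move; king on e8.
In check: yes, from the white pawn on f7.
Legal moves: Kf8, Kxd8, Ke7, Kd7.
Count: 4.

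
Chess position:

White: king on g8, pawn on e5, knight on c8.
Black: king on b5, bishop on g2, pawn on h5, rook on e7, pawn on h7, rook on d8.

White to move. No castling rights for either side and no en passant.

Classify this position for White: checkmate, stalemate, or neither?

checkmate

White to move; white king on g8.
In check: yes, from the black rook on d8.
King squares — f7: attacked by Re7; g7: attacked by Re7; h7: attacked by Re7; f8: attacked by Rd8; h8: attacked by Rd8.
Legal moves for White: none.
In check with no legal moves → checkmate.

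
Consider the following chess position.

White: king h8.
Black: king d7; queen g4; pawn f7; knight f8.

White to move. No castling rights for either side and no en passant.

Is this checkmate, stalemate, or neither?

White to move; white king on h8.
In check: no.
King squares — g7: attacked by Qg4; h7: attacked by Nf8; g8: attacked by Qg4.
Legal moves for White: none.
Not in check and no legal moves → stalemate.

stalemate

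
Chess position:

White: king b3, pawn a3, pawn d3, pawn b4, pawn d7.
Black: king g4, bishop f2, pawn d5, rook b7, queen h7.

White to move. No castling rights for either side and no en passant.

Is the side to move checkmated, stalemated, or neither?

White to move; white king on b3.
In check: no.
Legal moves for White: Ka4, Kc3, Kc2, Kb2, Ka2, d8=Q, d8=R, d8=B, d8=N, b5, d4, a4.
White has 12 legal moves and is not in check → neither.

neither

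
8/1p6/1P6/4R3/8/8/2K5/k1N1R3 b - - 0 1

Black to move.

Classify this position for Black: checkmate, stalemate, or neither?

stalemate

Black to move; black king on a1.
In check: no.
King squares — b1: attacked by Kc2; a2: attacked by Nc1; b2: attacked by Kc2.
Legal moves for Black: none.
Not in check and no legal moves → stalemate.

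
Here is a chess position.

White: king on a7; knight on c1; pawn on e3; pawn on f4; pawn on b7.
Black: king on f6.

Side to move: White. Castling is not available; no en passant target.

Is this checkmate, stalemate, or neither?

White to move; white king on a7.
In check: no.
Legal moves for White: Kb8, Ka8, Kb6, Ka6, Nd3, Nb3, Ne2, Na2, b8=Q, b8=R, b8=B, b8=N, f5, e4.
White has 14 legal moves and is not in check → neither.

neither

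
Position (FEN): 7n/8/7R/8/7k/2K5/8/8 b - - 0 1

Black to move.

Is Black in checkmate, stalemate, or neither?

neither

Black to move; black king on h4.
In check: yes, from the white rook on h6.
King squares — g3: available; h3: attacked by Rh6; g4: available; g5: available; h5: attacked by Rh6.
Legal moves for Black: Kg5, Kg4, Kg3.
Black is in check but has 3 legal moves → neither.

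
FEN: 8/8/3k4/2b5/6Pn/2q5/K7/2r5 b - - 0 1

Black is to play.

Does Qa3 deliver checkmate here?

yes

After Qa3: white king on a2; in check: yes, from the black queen on a3.
King squares — a1: attacked by Rc1; b1: attacked by Rc1; b2: attacked by Qa3; a3: attacked by Bc5; b3: attacked by Qa3.
White has no legal moves → checkmate.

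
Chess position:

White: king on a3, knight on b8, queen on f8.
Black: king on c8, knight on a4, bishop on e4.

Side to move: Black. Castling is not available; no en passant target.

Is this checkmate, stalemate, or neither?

neither

Black to move; black king on c8.
In check: yes, from the white queen on f8.
King squares — b7: available; c7: available; d7: attacked by Nb8; b8: attacked by Qf8; d8: attacked by Qf8.
Legal moves for Black: Kc7, Kb7.
Black is in check but has 2 legal moves → neither.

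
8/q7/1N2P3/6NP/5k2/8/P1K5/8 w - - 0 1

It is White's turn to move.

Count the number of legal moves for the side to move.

23

White to move; king on c2.
In check: no.
Legal moves: Nc8, Na8, Nd7, Nd5+, Nc4, Na4, Nh7, Nf7, Ne4, Nh3+, Nf3, Kd3, Kc3, Kb3, Kd2, Kb2, Kd1, Kc1, Kb1, e7, h6, a3, a4.
Count: 23.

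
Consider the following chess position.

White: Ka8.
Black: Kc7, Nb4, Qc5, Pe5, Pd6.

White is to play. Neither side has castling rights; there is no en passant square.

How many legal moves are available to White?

0

White to move; king on a8.
In check: no.
Legal moves: none.
Count: 0.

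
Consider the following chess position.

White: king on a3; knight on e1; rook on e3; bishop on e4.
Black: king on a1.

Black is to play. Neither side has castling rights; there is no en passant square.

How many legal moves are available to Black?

0

Black to move; king on a1.
In check: no.
Legal moves: none.
Count: 0.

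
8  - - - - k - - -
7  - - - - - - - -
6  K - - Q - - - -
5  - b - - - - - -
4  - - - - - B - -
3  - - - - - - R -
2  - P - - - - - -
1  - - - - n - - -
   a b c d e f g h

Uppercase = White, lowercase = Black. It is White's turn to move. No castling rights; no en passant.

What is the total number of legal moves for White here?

White to move; king on a6.
In check: yes, from the black bishop on b5.
Legal moves: Kb7, Ka7, Kb6, Kxb5, Ka5.
Count: 5.

5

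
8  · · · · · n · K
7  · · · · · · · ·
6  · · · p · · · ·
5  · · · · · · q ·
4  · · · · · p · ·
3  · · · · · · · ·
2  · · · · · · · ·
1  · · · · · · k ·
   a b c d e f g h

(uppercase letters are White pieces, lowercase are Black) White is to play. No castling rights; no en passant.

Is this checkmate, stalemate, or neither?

stalemate

White to move; white king on h8.
In check: no.
King squares — g7: attacked by Qg5; h7: attacked by Nf8; g8: attacked by Qg5.
Legal moves for White: none.
Not in check and no legal moves → stalemate.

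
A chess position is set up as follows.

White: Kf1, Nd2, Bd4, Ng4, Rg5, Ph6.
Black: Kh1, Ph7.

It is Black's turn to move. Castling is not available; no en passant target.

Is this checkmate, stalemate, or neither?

stalemate

Black to move; black king on h1.
In check: no.
King squares — g1: attacked by Kf1; g2: attacked by Kf1; h2: attacked by Ng4.
Legal moves for Black: none.
Not in check and no legal moves → stalemate.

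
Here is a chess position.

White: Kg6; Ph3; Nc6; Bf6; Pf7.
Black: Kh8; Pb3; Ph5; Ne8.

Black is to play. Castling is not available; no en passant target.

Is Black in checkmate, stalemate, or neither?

neither

Black to move; black king on h8.
In check: yes, from the white bishop on f6.
King squares — g7: attacked by Bf6; h7: attacked by Kg6; g8: attacked by Pf7.
Legal moves for Black: Ng7, Nxf6.
Black is in check but has 2 legal moves → neither.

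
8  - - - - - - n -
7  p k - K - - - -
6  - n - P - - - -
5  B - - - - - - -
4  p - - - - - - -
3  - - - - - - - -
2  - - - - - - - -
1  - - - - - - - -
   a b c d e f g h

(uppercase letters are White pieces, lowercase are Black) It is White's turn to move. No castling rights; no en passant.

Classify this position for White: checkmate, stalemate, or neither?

neither

White to move; white king on d7.
In check: yes, from the black knight on b6.
Legal moves for White: Ke8, Kd8, Ke6, Bxb6.
White is in check but has 4 legal moves → neither.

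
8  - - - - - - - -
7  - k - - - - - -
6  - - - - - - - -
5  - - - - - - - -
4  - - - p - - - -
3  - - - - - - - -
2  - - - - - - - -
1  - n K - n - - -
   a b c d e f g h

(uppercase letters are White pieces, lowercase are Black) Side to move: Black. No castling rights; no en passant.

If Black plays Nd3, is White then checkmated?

no

After Nd3: white king on c1; in check: yes, from the black knight on d3.
White has 3 legal replies: Kc2, Kd1, Kxb1.
In check but a legal move exists → not checkmate.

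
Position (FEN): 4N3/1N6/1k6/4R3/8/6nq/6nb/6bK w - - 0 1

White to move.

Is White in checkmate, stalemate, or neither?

checkmate

White to move; white king on h1.
In check: yes, from the black knight on g3.
King squares — g1: attacked by Bh2; g2: attacked by Qh3; h2: attacked by Bg1.
Legal moves for White: none.
In check with no legal moves → checkmate.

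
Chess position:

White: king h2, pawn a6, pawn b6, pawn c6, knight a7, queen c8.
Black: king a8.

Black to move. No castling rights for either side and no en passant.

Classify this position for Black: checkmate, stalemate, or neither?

checkmate

Black to move; black king on a8.
In check: yes, from the white queen on c8.
King squares — a7: attacked by Pb6; b7: attacked by Pa6; b8: attacked by Qc8.
Legal moves for Black: none.
In check with no legal moves → checkmate.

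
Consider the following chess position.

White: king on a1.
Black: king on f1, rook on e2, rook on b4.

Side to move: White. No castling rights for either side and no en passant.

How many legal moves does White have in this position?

White to move; king on a1.
In check: no.
Legal moves: none.
Count: 0.

0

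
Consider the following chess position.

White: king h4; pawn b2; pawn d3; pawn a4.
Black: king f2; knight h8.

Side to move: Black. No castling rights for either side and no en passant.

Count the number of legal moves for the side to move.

Black to move; king on f2.
In check: no.
Legal moves: Nf7, Ng6+, Kf3, Ke3, Kg2, Ke2, Kg1, Kf1, Ke1.
Count: 9.

9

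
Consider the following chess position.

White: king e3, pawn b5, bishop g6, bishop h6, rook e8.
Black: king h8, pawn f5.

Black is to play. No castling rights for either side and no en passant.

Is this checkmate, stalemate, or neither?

checkmate

Black to move; black king on h8.
In check: yes, from the white rook on e8.
King squares — g7: attacked by Bh6; h7: attacked by Bg6; g8: attacked by Re8.
Legal moves for Black: none.
In check with no legal moves → checkmate.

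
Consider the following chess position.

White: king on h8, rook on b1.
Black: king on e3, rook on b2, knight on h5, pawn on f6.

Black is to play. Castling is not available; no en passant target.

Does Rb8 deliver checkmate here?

no

After Rb8: white king on h8; in check: yes, from the black rook on b8.
White has 2 legal replies: Kh7, Rxb8.
In check but a legal move exists → not checkmate.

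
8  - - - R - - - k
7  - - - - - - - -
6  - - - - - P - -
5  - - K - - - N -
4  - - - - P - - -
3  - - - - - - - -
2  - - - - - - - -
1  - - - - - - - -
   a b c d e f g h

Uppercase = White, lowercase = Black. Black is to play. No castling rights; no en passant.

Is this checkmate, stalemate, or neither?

Black to move; black king on h8.
In check: yes, from the white rook on d8.
King squares — g7: attacked by Pf6; h7: attacked by Ng5; g8: attacked by Rd8.
Legal moves for Black: none.
In check with no legal moves → checkmate.

checkmate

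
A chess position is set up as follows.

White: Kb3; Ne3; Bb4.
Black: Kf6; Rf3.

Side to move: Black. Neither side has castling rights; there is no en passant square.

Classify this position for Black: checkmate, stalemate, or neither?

Black to move; black king on f6.
In check: no.
Legal moves for Black: Kg7, Kf7, Kg6, Ke6, Kg5, Ke5, Rf5, Rf4, Rh3, Rg3, Rxe3+, Rf2, Rf1.
Black has 13 legal moves and is not in check → neither.

neither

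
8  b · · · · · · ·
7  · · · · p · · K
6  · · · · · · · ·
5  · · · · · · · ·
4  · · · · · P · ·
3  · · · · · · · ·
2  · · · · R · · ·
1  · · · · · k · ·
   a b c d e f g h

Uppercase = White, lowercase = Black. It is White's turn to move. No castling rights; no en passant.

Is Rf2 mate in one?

After Rf2: black king on f1; in check: yes, from the white rook on f2.
Black has 3 legal replies: Kxf2, Kg1, Ke1.
In check but a legal move exists → not checkmate.

no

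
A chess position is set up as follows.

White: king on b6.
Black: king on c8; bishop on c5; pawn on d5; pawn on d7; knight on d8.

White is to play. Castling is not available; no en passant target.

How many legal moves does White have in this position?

White to move; king on b6.
In check: yes, from the black bishop on c5.
Legal moves: Ka6, Kxc5, Kb5, Ka5.
Count: 4.

4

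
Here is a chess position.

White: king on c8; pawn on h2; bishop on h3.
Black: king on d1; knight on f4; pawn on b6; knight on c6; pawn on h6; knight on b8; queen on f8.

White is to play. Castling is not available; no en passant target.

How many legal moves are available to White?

2

White to move; king on c8.
In check: yes, from the black queen on f8.
Legal moves: Kc7, Kb7.
Count: 2.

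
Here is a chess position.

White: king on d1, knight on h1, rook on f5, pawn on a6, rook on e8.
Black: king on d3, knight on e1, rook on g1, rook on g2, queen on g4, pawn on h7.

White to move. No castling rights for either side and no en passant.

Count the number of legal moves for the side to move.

White to move; king on d1.
In check: yes, from the black queen on g4.
Legal moves: Kc1, Re2, Rf3+.
Count: 3.

3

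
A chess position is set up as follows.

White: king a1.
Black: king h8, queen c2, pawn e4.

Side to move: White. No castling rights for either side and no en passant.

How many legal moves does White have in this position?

0

White to move; king on a1.
In check: no.
Legal moves: none.
Count: 0.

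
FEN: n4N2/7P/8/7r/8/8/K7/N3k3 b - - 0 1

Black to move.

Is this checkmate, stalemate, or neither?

Black to move; black king on e1.
In check: no.
Legal moves for Black include: Nc7, Nb6, Rxh7, Rh6, Rg5, Rf5, Re5, Rd5, Rc5, Rb5, Ra5+, Rh4, Rh3, Rh2+, Rh1, Kf2, Ke2, Kd2, ... (list truncated; more exist).
Black has legal moves and is not in check → neither.

neither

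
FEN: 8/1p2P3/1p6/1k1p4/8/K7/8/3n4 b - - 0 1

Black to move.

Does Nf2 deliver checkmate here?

After Nf2: white king on a3; in check: no.
White is not in check, so this cannot be checkmate.

no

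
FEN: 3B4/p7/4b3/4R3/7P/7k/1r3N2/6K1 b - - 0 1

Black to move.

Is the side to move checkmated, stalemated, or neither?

neither

Black to move; black king on h3.
In check: yes, from the white knight on f2.
King squares — g2: attacked by Kg1; h2: attacked by Kg1; g3: available; g4: attacked by Nf2; h4: attacked by Bd8.
Legal moves for Black: Kg3, Rxf2.
Black is in check but has 2 legal moves → neither.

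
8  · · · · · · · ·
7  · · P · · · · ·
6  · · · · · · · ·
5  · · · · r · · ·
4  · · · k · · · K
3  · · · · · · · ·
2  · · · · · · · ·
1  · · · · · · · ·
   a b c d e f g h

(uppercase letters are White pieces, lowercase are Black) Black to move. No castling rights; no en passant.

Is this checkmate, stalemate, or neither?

Black to move; black king on d4.
In check: no.
Legal moves for Black include: Re8, Re7, Re6, Rh5+, Rg5, Rf5, Rd5, Rc5, Rb5, Ra5, Re4+, Re3, Re2, Re1, Kd5, Kc5, Ke4, Kc4, ... (list truncated; more exist).
Black has legal moves and is not in check → neither.

neither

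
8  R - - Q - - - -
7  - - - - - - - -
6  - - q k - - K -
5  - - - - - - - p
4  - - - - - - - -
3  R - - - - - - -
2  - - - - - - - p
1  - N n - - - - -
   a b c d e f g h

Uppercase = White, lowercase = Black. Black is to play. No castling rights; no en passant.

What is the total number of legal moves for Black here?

4

Black to move; king on d6.
In check: yes, from the white queen on d8.
Legal moves: Ke6, Ke5+, Kc5+, Qd7.
Count: 4.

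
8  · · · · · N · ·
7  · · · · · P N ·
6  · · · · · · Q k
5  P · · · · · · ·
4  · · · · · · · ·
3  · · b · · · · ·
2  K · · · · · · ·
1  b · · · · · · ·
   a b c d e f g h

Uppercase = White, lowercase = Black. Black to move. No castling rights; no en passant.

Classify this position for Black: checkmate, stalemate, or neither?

checkmate

Black to move; black king on h6.
In check: yes, from the white queen on g6.
King squares — g5: attacked by Qg6; h5: attacked by Qg6; g6: attacked by Nf8; g7: attacked by Qg6; h7: attacked by Qg6.
Legal moves for Black: none.
In check with no legal moves → checkmate.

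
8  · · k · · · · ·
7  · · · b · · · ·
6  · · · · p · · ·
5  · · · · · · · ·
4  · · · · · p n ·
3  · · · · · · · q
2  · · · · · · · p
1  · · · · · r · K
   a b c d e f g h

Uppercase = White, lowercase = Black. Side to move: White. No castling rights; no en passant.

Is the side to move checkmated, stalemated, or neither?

checkmate

White to move; white king on h1.
In check: yes, from the black rook on f1.
King squares — g1: attacked by Rf1; g2: attacked by Qh3; h2: attacked by Qh3.
Legal moves for White: none.
In check with no legal moves → checkmate.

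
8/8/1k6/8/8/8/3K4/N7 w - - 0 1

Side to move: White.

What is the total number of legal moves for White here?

White to move; king on d2.
In check: no.
Legal moves: Ke3, Kd3, Kc3, Ke2, Kc2, Ke1, Kd1, Kc1, Nb3, Nc2.
Count: 10.

10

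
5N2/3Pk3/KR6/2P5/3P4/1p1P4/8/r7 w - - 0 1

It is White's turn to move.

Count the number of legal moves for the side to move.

White to move; king on a6.
In check: yes, from the black rook on a1.
Legal moves: Kb7, Kb5.
Count: 2.

2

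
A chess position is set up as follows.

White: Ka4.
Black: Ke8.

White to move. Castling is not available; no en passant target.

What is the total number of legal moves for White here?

5

White to move; king on a4.
In check: no.
Legal moves: Kb5, Ka5, Kb4, Kb3, Ka3.
Count: 5.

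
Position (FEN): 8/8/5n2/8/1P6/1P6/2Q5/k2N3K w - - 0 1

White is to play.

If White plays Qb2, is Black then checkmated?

yes

After Qb2: black king on a1; in check: yes, from the white queen on b2.
King squares — b1: attacked by Qb2; a2: attacked by Qb2; b2: attacked by Nd1.
Black has no legal moves → checkmate.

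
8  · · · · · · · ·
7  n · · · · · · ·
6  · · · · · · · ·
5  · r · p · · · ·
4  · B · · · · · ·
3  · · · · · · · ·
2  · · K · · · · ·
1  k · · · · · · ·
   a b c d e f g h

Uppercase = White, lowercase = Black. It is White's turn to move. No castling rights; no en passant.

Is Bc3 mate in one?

no

After Bc3: black king on a1; in check: yes, from the white bishop on c3.
Black has 2 legal replies: Ka2, Rb2+.
In check but a legal move exists → not checkmate.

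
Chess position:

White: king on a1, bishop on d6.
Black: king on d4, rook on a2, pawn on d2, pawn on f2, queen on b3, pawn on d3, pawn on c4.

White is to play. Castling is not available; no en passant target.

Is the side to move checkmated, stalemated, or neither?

checkmate

White to move; white king on a1.
In check: yes, from the black rook on a2.
King squares — b1: attacked by Qb3; a2: attacked by Qb3; b2: attacked by Ra2.
Legal moves for White: none.
In check with no legal moves → checkmate.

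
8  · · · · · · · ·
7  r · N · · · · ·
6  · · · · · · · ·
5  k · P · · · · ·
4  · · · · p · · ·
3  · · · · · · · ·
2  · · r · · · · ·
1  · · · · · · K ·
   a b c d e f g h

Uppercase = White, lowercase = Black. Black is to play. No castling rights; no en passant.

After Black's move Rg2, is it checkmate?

no

After Rg2: white king on g1; in check: yes, from the black rook on g2.
White has 3 legal replies: Kxg2, Kh1, Kf1.
In check but a legal move exists → not checkmate.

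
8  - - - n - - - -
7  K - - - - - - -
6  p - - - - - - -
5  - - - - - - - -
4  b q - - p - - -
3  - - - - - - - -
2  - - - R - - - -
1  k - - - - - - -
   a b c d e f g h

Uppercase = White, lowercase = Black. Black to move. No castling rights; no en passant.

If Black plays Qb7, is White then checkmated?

yes

After Qb7: white king on a7; in check: yes, from the black queen on b7.
King squares — a6: attacked by Qb7; b6: attacked by Qb7; b7: attacked by Nd8; a8: attacked by Qb7; b8: attacked by Qb7.
White has no legal moves → checkmate.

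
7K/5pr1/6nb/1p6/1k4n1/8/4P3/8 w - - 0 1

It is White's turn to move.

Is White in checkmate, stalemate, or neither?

White to move; white king on h8.
In check: yes, from the black knight on g6.
King squares — g7: attacked by Bh6; h7: attacked by Rg7; g8: attacked by Rg7.
Legal moves for White: none.
In check with no legal moves → checkmate.

checkmate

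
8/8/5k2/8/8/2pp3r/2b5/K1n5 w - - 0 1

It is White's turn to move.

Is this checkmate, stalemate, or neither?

White to move; white king on a1.
In check: no.
King squares — b1: attacked by Bc2; a2: attacked by Nc1; b2: attacked by Pc3.
Legal moves for White: none.
Not in check and no legal moves → stalemate.

stalemate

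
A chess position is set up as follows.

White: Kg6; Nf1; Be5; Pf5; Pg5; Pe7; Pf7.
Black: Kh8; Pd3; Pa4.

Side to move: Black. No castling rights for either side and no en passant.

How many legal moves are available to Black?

0

Black to move; king on h8.
In check: yes, from the white bishop on e5.
Legal moves: none.
Count: 0.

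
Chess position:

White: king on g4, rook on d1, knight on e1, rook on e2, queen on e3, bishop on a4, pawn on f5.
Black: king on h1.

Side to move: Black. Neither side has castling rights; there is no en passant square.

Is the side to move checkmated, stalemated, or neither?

stalemate

Black to move; black king on h1.
In check: no.
King squares — g1: attacked by Qe3; g2: attacked by Ne1; h2: attacked by Re2.
Legal moves for Black: none.
Not in check and no legal moves → stalemate.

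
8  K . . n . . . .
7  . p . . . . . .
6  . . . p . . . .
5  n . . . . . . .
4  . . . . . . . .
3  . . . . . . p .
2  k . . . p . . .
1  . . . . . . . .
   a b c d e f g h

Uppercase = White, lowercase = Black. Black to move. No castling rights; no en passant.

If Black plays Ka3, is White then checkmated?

After Ka3: white king on a8; in check: no.
White is not in check, so this cannot be checkmate.

no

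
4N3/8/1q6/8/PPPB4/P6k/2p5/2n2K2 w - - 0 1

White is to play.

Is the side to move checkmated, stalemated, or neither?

White to move; white king on f1.
In check: no.
Legal moves for White include: Ng7, Nc7, Nf6, Nd6, Bh8, Bg7, Bf6, Bxb6, Be5, Bc5, Be3, Bc3, Bf2, Bb2, Bg1, Ba1, Kf2, Kg1, ... (list truncated; more exist).
White has legal moves and is not in check → neither.

neither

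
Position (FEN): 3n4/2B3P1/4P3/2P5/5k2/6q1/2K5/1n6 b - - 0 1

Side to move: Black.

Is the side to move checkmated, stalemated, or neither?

Black to move; black king on f4.
In check: yes, from the white bishop on c7.
Legal moves for Black: Kg5, Kf5, Kg4, Ke4, Kf3, Ke3.
Black is in check but has 6 legal moves → neither.

neither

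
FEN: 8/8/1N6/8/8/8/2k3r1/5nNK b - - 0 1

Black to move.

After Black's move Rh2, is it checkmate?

yes

After Rh2: white king on h1; in check: yes, from the black rook on h2.
King squares — g1: own knight; g2: attacked by Rh2; h2: attacked by Nf1.
White has no legal moves → checkmate.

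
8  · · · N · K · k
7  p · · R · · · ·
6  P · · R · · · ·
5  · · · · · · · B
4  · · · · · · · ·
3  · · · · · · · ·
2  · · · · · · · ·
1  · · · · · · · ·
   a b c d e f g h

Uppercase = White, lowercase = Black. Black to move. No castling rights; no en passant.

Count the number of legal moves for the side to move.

0

Black to move; king on h8.
In check: no.
Legal moves: none.
Count: 0.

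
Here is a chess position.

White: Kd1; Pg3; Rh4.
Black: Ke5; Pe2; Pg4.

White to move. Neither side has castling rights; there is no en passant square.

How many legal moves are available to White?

5

White to move; king on d1.
In check: yes, from the black pawn on e2.
Legal moves: Kxe2, Kd2, Kc2, Ke1, Kc1.
Count: 5.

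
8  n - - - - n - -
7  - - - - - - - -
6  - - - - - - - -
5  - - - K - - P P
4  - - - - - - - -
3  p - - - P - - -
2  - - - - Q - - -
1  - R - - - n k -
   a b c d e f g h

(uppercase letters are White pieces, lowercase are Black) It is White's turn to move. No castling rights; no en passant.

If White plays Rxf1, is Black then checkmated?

yes

After Rxf1: black king on g1; in check: yes, from the white rook on f1.
King squares — f1: attacked by Qe2; h1: attacked by Rf1; f2: attacked by Rf1; g2: attacked by Qe2; h2: attacked by Qe2.
Black has no legal moves → checkmate.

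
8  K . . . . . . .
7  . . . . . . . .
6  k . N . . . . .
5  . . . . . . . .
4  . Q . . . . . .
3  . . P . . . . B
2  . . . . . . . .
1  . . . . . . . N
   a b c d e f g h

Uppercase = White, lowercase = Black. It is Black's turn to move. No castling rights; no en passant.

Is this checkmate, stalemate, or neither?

stalemate

Black to move; black king on a6.
In check: no.
King squares — a5: attacked by Qb4; b5: attacked by Qb4; b6: attacked by Qb4; a7: attacked by Nc6; b7: attacked by Qb4.
Legal moves for Black: none.
Not in check and no legal moves → stalemate.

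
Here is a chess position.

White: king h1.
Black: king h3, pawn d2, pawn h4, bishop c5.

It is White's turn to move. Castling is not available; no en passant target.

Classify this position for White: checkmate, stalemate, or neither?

stalemate

White to move; white king on h1.
In check: no.
King squares — g1: attacked by Bc5; g2: attacked by Kh3; h2: attacked by Kh3.
Legal moves for White: none.
Not in check and no legal moves → stalemate.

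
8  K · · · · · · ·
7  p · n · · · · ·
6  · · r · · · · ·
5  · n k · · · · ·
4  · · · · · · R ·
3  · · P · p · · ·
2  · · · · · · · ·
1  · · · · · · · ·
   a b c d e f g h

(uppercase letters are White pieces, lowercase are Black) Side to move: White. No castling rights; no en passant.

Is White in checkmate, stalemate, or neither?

neither

White to move; white king on a8.
In check: yes, from the black knight on c7.
King squares — a7: attacked by Nb5; b7: available; b8: available.
Legal moves for White: Kb8, Kb7.
White is in check but has 2 legal moves → neither.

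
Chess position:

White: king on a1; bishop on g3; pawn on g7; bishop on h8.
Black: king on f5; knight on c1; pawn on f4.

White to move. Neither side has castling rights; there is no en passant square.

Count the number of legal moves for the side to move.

White to move; king on a1.
In check: no.
Legal moves: Bh4, Bxf4, Bh2, Bf2, Be1, Kb2, Kb1, g8=Q, g8=R, g8=B, g8=N.
Count: 11.

11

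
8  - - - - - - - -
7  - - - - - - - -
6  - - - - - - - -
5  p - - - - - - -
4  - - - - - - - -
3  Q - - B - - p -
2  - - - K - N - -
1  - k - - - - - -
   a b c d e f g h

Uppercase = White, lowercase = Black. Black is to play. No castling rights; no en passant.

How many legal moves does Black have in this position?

0

Black to move; king on b1.
In check: yes, from the white bishop on d3.
Legal moves: none.
Count: 0.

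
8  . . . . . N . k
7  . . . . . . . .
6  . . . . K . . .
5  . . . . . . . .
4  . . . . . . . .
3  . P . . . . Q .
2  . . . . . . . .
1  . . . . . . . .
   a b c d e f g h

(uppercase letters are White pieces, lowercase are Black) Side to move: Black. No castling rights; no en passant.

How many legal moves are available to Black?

Black to move; king on h8.
In check: no.
Legal moves: none.
Count: 0.

0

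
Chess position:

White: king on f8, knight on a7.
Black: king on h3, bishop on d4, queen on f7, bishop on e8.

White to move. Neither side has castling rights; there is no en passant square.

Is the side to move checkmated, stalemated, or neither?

checkmate

White to move; white king on f8.
In check: yes, from the black queen on f7.
King squares — e7: attacked by Qf7; f7: attacked by Be8; g7: attacked by Bd4; e8: attacked by Qf7; g8: attacked by Qf7.
Legal moves for White: none.
In check with no legal moves → checkmate.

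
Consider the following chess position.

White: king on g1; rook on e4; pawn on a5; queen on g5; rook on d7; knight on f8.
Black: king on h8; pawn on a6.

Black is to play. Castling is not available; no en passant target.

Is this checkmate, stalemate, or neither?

Black to move; black king on h8.
In check: no.
King squares — g7: attacked by Qg5; h7: attacked by Rd7; g8: attacked by Qg5.
Legal moves for Black: none.
Not in check and no legal moves → stalemate.

stalemate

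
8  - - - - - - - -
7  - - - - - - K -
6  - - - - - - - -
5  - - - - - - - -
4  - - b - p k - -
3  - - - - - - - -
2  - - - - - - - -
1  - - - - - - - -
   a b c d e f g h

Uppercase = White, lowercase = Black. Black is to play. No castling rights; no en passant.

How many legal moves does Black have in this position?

Black to move; king on f4.
In check: no.
Legal moves: Kg5, Kf5, Ke5, Kg4, Kg3, Kf3, Ke3, Bg8, Bf7, Be6, Ba6, Bd5, Bb5, Bd3, Bb3, Be2, Ba2, Bf1, e3.
Count: 19.

19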